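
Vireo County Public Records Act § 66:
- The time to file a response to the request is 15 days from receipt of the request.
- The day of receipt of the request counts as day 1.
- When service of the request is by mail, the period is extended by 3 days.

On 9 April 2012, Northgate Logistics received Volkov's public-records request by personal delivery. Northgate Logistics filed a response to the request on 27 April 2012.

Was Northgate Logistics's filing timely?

No

Counting 9 April 2012 as day 1, day 15 is April 23, 2012.
Service was not by mail, so no mail extension applies.
The deadline is April 23, 2012; the filing on April 27, 2012 is after that date.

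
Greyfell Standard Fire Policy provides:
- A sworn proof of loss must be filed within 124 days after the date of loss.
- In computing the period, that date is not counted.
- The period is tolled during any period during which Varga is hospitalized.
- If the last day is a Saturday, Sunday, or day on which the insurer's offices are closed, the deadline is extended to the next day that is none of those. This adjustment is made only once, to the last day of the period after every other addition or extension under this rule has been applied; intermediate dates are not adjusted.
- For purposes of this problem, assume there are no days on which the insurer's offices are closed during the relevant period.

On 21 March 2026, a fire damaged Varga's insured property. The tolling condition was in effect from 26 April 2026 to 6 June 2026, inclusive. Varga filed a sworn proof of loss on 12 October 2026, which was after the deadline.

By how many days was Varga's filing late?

39 days

124 days after 21 March 2026 is July 23, 2026.
From April 26, 2026 through June 6, 2026 inclusive is 42 days; tolling adds 42 days: July 23, 2026 + 42 days = September 3, 2026.
September 3, 2026 is a Thursday and not a day on which the insurer's offices are closed, so no extension applies.
The deadline is September 3, 2026; from September 3, 2026 to October 12, 2026 is 39 days.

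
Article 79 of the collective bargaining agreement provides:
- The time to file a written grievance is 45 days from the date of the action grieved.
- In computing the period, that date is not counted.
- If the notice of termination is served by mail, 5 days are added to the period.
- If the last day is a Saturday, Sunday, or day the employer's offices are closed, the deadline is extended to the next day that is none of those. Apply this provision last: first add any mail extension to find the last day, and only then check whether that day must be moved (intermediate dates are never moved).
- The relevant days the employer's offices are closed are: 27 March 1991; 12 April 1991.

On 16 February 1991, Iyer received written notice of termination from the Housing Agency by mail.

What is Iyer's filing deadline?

April 8, 1991

45 days after 16 February 1991 is April 2, 1991.
Service was by mail, adding 5 days: April 2, 1991 + 5 days = April 7, 1991.
April 7, 1991 is Sunday. The next qualifying day is April 8, 1991.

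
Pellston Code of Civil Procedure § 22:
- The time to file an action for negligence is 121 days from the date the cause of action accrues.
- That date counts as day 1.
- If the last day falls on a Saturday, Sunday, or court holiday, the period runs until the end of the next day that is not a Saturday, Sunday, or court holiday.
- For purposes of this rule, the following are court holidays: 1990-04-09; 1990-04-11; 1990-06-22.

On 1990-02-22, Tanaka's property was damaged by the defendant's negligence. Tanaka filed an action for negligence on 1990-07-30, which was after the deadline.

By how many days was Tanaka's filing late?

Counting 1990-02-22 as day 1, day 121 is June 22, 1990.
June 22, 1990 is a listed holiday; June 23, 1990 is Saturday; June 24, 1990 is Sunday. The next qualifying day is June 25, 1990.
The deadline is June 25, 1990; from June 25, 1990 to July 30, 1990 is 35 days.

35 days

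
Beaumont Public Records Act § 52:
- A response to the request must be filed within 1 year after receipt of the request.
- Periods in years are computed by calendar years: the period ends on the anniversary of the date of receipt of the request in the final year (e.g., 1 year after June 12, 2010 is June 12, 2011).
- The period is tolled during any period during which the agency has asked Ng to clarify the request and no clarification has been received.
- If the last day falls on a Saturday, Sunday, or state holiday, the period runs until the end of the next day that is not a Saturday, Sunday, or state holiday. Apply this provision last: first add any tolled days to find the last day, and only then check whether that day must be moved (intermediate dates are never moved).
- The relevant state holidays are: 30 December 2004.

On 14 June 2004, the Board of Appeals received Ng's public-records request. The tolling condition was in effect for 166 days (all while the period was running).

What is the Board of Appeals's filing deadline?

November 28, 2005

1 year after 14 June 2004 is June 14, 2005.
Tolling adds 166 days: June 14, 2005 + 166 days = November 27, 2005.
November 27, 2005 is Sunday. The next qualifying day is November 28, 2005.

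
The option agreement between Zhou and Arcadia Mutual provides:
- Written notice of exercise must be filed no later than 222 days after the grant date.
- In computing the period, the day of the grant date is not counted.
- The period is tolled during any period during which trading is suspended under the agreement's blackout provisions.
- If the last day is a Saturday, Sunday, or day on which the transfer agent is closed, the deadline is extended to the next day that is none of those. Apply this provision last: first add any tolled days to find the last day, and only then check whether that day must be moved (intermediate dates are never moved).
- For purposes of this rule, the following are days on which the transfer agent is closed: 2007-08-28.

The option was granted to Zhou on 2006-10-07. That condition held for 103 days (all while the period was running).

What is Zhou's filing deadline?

August 29, 2007

222 days after 2006-10-07 is May 17, 2007.
Tolling adds 103 days: May 17, 2007 + 103 days = August 28, 2007.
August 28, 2007 is a listed holiday. The next qualifying day is August 29, 2007.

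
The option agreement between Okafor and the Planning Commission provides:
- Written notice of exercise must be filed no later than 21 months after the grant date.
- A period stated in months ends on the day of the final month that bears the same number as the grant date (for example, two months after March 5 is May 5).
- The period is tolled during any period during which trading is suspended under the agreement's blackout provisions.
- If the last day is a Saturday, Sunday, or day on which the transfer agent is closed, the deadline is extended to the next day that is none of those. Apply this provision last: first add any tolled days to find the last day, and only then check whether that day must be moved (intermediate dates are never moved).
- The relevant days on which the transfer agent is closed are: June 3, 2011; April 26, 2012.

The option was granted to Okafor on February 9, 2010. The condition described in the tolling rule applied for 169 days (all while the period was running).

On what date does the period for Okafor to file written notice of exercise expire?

April 27, 2012

21 months after February 9, 2010 is November 9, 2011.
Tolling adds 169 days: November 9, 2011 + 169 days = April 26, 2012.
April 26, 2012 is a listed holiday. The next qualifying day is April 27, 2012.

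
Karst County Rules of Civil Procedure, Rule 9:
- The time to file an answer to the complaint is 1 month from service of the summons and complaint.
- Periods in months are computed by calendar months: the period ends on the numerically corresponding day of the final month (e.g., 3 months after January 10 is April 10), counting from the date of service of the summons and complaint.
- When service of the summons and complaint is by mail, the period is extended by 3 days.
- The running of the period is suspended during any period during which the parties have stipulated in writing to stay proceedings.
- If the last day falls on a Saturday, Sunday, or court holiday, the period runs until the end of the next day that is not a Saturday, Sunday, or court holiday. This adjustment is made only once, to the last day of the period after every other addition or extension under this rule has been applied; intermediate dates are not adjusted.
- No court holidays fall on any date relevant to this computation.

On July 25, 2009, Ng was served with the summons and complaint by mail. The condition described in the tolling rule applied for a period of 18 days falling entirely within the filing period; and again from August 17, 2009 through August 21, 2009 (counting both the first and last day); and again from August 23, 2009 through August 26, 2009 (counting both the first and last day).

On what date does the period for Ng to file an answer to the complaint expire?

September 24, 2009

1 month after July 25, 2009 is August 25, 2009.
Service was by mail, adding 3 days: August 25, 2009 + 3 days = August 28, 2009.
Tolling adds 18 days: August 28, 2009 + 18 days = September 15, 2009.
From August 17, 2009 through August 21, 2009 inclusive is 5 days; tolling adds 5 days: September 15, 2009 + 5 days = September 20, 2009.
From August 23, 2009 through August 26, 2009 inclusive is 4 days; tolling adds 4 days: September 20, 2009 + 4 days = September 24, 2009.
September 24, 2009 is a Thursday and not a court holiday, so no extension applies.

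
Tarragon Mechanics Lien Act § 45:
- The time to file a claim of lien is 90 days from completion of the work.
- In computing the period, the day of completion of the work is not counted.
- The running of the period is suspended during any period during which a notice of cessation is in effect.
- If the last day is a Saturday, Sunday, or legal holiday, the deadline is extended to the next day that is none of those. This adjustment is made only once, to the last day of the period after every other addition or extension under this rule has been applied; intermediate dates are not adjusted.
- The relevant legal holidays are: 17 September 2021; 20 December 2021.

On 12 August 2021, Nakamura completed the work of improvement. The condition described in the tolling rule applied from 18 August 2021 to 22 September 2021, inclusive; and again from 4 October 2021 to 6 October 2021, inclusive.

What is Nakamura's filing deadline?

December 21, 2021

90 days after 12 August 2021 is November 10, 2021.
From August 18, 2021 through September 22, 2021 inclusive is 36 days; tolling adds 36 days: November 10, 2021 + 36 days = December 16, 2021.
From October 4, 2021 through October 6, 2021 inclusive is 3 days; tolling adds 3 days: December 16, 2021 + 3 days = December 19, 2021.
December 19, 2021 is Sunday; December 20, 2021 is a listed holiday. The next qualifying day is December 21, 2021.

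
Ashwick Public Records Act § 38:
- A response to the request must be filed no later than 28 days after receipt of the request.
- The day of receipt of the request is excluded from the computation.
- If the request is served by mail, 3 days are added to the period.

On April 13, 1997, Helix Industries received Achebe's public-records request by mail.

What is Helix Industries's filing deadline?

28 days after April 13, 1997 is May 11, 1997.
Service was by mail, adding 3 days: May 11, 1997 + 3 days = May 14, 1997.

May 14, 1997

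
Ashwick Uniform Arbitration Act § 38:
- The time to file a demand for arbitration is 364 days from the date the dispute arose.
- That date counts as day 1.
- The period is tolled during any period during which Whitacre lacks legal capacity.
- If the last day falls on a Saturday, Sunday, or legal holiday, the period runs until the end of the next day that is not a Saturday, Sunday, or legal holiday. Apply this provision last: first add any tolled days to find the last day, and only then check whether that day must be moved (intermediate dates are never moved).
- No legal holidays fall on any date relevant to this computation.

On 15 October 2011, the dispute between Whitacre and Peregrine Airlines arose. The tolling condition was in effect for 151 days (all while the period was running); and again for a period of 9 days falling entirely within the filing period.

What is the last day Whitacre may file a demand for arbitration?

Counting 15 October 2011 as day 1, day 364 is October 12, 2012.
Tolling adds 151 days: October 12, 2012 + 151 days = March 12, 2013.
Tolling adds 9 days: March 12, 2013 + 9 days = March 21, 2013.
March 21, 2013 is a Thursday and not a legal holiday, so no extension applies.

March 21, 2013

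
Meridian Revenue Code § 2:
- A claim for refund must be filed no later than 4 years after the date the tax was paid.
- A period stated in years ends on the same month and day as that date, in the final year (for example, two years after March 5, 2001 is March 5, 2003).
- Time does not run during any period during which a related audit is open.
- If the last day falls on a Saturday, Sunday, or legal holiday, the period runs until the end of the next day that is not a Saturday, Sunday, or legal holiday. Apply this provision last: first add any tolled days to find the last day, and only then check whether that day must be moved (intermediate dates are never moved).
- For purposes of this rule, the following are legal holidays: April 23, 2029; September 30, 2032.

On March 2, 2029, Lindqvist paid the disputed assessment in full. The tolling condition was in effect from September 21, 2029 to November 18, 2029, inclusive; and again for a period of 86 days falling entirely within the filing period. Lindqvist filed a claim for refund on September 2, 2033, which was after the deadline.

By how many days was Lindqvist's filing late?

39 days

4 years after March 2, 2029 is March 2, 2033.
From September 21, 2029 through November 18, 2029 inclusive is 59 days; tolling adds 59 days: March 2, 2033 + 59 days = April 30, 2033.
Tolling adds 86 days: April 30, 2033 + 86 days = July 25, 2033.
July 25, 2033 is a Monday and not a legal holiday, so no extension applies.
The deadline is July 25, 2033; from July 25, 2033 to September 2, 2033 is 39 days.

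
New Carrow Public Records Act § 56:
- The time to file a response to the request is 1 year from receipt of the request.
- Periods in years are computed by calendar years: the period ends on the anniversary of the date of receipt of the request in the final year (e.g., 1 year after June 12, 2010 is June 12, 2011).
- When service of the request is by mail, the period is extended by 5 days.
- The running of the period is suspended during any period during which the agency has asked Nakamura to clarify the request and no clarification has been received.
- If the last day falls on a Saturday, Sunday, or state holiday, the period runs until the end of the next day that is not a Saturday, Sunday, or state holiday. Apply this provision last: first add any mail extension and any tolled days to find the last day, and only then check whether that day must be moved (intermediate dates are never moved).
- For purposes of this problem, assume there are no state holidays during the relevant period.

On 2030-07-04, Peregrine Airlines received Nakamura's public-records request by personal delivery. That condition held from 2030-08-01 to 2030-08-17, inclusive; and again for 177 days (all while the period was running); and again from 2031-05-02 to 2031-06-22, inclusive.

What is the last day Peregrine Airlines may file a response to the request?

March 8, 2032

1 year after 2030-07-04 is July 4, 2031.
Service was not by mail, so no mail extension applies.
From August 1, 2030 through August 17, 2030 inclusive is 17 days; tolling adds 17 days: July 4, 2031 + 17 days = July 21, 2031.
Tolling adds 177 days: July 21, 2031 + 177 days = January 14, 2032.
From May 2, 2031 through June 22, 2031 inclusive is 52 days; tolling adds 52 days: January 14, 2032 + 52 days = March 6, 2032.
March 6, 2032 is Saturday; March 7, 2032 is Sunday. The next qualifying day is March 8, 2032.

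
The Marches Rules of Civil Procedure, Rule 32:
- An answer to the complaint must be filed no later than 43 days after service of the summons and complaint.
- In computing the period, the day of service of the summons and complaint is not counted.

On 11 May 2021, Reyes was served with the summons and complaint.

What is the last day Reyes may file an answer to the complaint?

June 23, 2021

43 days after 11 May 2021 is June 23, 2021.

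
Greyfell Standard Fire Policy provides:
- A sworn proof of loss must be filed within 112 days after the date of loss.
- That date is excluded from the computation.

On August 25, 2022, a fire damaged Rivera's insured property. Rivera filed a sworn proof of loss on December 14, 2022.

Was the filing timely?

112 days after August 25, 2022 is December 15, 2022.
The deadline is December 15, 2022; the filing on December 14, 2022 is on or before that date.

Yes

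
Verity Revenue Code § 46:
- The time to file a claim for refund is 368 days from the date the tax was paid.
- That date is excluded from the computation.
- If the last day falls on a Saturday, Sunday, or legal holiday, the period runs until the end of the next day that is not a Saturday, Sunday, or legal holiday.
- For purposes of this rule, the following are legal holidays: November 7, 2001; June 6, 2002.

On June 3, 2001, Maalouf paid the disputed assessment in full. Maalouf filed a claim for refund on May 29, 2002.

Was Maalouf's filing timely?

Yes

368 days after June 3, 2001 is June 6, 2002.
June 6, 2002 is a listed holiday. The next qualifying day is June 7, 2002.
The deadline is June 7, 2002; the filing on May 29, 2002 is on or before that date.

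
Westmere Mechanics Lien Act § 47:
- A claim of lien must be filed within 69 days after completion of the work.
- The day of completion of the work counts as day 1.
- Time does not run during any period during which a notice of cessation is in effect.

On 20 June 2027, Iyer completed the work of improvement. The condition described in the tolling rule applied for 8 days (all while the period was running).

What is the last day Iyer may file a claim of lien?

Counting 20 June 2027 as day 1, day 69 is August 27, 2027.
Tolling adds 8 days: August 27, 2027 + 8 days = September 4, 2027.

September 4, 2027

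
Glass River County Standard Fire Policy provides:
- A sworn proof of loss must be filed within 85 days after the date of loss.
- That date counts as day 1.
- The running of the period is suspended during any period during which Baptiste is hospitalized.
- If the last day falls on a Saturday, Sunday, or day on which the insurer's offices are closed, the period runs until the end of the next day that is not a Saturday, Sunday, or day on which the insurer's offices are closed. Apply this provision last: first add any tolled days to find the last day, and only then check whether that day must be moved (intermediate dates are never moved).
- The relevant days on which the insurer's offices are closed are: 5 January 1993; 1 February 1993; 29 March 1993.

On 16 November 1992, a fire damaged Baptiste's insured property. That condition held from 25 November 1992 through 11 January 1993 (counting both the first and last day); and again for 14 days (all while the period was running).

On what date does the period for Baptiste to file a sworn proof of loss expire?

Counting 16 November 1992 as day 1, day 85 is February 8, 1993.
From November 25, 1992 through January 11, 1993 inclusive is 48 days; tolling adds 48 days: February 8, 1993 + 48 days = March 28, 1993.
Tolling adds 14 days: March 28, 1993 + 14 days = April 11, 1993.
April 11, 1993 is Sunday. The next qualifying day is April 12, 1993.

April 12, 1993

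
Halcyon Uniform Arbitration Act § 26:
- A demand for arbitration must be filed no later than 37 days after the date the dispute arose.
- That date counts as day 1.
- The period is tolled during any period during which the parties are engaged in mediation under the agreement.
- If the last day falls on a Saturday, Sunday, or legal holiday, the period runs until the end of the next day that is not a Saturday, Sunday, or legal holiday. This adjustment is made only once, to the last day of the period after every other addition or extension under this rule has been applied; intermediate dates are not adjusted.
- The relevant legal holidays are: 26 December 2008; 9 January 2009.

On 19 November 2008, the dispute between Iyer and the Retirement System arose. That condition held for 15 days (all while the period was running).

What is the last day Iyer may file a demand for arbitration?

January 12, 2009

Counting 19 November 2008 as day 1, day 37 is December 25, 2008.
Tolling adds 15 days: December 25, 2008 + 15 days = January 9, 2009.
January 9, 2009 is a listed holiday; January 10, 2009 is Saturday; January 11, 2009 is Sunday. The next qualifying day is January 12, 2009.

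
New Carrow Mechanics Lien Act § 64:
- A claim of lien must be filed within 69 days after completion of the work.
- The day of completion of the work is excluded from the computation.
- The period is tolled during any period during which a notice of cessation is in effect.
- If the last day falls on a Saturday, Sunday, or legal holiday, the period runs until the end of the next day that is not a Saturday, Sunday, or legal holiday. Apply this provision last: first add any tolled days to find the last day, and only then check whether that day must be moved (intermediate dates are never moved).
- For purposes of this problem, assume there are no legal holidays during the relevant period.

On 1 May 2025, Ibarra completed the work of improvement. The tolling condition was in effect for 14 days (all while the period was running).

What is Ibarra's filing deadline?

69 days after 1 May 2025 is July 9, 2025.
Tolling adds 14 days: July 9, 2025 + 14 days = July 23, 2025.
July 23, 2025 is a Wednesday and not a legal holiday, so no extension applies.

July 23, 2025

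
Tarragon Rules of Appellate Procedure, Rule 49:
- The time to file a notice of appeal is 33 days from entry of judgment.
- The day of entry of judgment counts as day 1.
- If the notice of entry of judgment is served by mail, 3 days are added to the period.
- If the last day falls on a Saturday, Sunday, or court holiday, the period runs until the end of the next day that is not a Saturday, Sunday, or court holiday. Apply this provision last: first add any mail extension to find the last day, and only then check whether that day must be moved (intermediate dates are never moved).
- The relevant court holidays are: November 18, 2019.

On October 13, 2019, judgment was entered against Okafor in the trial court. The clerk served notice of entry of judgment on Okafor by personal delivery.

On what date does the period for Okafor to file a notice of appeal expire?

November 14, 2019

Counting October 13, 2019 as day 1, day 33 is November 14, 2019.
Service was not by mail, so no mail extension applies.
November 14, 2019 is a Thursday and not a court holiday, so no extension applies.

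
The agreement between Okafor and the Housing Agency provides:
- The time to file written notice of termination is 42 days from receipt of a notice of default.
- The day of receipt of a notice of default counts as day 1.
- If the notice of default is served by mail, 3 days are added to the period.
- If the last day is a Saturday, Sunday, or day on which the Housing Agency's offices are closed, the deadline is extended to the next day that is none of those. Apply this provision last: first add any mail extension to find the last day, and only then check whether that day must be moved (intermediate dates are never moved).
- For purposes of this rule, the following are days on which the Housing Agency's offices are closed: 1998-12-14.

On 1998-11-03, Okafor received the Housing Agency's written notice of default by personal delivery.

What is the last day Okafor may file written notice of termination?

December 15, 1998

Counting 1998-11-03 as day 1, day 42 is December 14, 1998.
Service was not by mail, so no mail extension applies.
December 14, 1998 is a listed holiday. The next qualifying day is December 15, 1998.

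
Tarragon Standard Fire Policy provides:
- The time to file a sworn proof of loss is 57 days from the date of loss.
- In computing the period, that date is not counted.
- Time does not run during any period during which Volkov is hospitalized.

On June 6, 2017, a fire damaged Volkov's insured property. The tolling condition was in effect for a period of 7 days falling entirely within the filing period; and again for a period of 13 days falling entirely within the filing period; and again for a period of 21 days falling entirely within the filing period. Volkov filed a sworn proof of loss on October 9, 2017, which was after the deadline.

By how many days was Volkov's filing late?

27 days

57 days after June 6, 2017 is August 2, 2017.
Tolling adds 7 days: August 2, 2017 + 7 days = August 9, 2017.
Tolling adds 13 days: August 9, 2017 + 13 days = August 22, 2017.
Tolling adds 21 days: August 22, 2017 + 21 days = September 12, 2017.
The deadline is September 12, 2017; from September 12, 2017 to October 9, 2017 is 27 days.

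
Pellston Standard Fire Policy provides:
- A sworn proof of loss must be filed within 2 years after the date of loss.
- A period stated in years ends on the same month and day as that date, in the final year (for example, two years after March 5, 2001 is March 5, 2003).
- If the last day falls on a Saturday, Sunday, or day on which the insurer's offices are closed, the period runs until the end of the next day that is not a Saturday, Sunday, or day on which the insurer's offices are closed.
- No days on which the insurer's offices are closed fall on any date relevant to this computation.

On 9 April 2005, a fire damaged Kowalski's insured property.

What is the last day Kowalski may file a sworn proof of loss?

April 9, 2007

2 years after 9 April 2005 is April 9, 2007.
April 9, 2007 is a Monday and not a day on which the insurer's offices are closed, so no extension applies.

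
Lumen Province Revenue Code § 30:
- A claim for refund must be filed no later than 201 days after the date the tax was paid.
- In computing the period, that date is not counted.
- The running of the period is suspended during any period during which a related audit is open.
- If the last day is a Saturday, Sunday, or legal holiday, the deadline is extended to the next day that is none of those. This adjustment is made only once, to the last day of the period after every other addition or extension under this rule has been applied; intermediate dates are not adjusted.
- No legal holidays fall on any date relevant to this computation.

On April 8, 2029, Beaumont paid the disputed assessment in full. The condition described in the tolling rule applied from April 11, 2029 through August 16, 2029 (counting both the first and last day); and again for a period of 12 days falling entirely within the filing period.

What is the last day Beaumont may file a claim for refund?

March 15, 2030

201 days after April 8, 2029 is October 26, 2029.
From April 11, 2029 through August 16, 2029 inclusive is 128 days; tolling adds 128 days: October 26, 2029 + 128 days = March 3, 2030.
Tolling adds 12 days: March 3, 2030 + 12 days = March 15, 2030.
March 15, 2030 is a Friday and not a legal holiday, so no extension applies.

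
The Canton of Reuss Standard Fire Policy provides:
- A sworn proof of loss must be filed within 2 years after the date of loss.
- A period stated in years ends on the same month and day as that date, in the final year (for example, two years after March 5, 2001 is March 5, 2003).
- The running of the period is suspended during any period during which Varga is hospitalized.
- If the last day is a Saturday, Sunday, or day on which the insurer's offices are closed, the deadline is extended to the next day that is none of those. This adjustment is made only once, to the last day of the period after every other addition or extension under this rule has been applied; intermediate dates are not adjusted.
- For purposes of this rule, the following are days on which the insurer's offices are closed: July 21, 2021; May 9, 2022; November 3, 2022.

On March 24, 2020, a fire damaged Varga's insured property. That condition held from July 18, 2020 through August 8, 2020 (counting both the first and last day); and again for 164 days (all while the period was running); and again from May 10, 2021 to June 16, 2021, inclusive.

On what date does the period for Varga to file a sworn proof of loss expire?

November 4, 2022

2 years after March 24, 2020 is March 24, 2022.
From July 18, 2020 through August 8, 2020 inclusive is 22 days; tolling adds 22 days: March 24, 2022 + 22 days = April 15, 2022.
Tolling adds 164 days: April 15, 2022 + 164 days = September 26, 2022.
From May 10, 2021 through June 16, 2021 inclusive is 38 days; tolling adds 38 days: September 26, 2022 + 38 days = November 3, 2022.
November 3, 2022 is a listed holiday. The next qualifying day is November 4, 2022.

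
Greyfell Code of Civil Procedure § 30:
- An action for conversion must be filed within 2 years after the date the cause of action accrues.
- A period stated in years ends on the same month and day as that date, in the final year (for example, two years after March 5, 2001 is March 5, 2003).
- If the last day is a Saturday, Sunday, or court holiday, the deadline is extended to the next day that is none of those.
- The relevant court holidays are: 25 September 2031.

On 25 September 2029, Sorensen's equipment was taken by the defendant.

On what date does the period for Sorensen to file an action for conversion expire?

2 years after 25 September 2029 is September 25, 2031.
September 25, 2031 is a listed holiday. The next qualifying day is September 26, 2031.

September 26, 2031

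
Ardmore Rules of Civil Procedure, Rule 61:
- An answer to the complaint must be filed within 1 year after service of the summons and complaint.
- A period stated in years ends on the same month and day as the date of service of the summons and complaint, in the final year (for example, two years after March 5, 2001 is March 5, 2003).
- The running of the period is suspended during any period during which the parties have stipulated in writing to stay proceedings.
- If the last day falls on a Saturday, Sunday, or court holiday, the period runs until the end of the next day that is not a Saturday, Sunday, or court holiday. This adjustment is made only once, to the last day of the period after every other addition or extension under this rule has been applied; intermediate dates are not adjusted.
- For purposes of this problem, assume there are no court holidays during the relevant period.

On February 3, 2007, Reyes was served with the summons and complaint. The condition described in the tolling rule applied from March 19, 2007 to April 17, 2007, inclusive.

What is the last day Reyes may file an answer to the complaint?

1 year after February 3, 2007 is February 3, 2008.
From March 19, 2007 through April 17, 2007 inclusive is 30 days; tolling adds 30 days: February 3, 2008 + 30 days = March 4, 2008.
March 4, 2008 is a Tuesday and not a court holiday, so no extension applies.

March 4, 2008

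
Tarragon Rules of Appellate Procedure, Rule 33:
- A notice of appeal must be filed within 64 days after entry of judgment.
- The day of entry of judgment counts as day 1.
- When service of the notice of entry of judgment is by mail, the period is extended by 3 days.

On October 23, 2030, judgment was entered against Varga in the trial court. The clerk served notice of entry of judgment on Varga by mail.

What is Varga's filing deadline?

Counting October 23, 2030 as day 1, day 64 is December 25, 2030.
Service was by mail, adding 3 days: December 25, 2030 + 3 days = December 28, 2030.

December 28, 2030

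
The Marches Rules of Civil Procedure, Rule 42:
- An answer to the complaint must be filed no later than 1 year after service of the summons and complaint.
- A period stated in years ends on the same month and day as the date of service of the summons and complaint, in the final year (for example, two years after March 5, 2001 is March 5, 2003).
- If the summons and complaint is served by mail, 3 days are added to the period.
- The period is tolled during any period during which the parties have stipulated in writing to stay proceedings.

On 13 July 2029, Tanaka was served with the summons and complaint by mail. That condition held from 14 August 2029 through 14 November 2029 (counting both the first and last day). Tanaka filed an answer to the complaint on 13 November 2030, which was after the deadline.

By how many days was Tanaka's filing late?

27 days

1 year after 13 July 2029 is July 13, 2030.
Service was by mail, adding 3 days: July 13, 2030 + 3 days = July 16, 2030.
From August 14, 2029 through November 14, 2029 inclusive is 93 days; tolling adds 93 days: July 16, 2030 + 93 days = October 17, 2030.
The deadline is October 17, 2030; from October 17, 2030 to November 13, 2030 is 27 days.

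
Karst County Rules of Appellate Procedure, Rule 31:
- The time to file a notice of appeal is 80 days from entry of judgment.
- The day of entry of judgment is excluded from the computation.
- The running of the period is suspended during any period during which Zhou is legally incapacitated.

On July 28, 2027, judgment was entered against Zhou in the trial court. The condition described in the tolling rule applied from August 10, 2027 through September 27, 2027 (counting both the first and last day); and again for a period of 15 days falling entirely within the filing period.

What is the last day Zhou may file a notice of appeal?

December 19, 2027

80 days after July 28, 2027 is October 16, 2027.
From August 10, 2027 through September 27, 2027 inclusive is 49 days; tolling adds 49 days: October 16, 2027 + 49 days = December 4, 2027.
Tolling adds 15 days: December 4, 2027 + 15 days = December 19, 2027.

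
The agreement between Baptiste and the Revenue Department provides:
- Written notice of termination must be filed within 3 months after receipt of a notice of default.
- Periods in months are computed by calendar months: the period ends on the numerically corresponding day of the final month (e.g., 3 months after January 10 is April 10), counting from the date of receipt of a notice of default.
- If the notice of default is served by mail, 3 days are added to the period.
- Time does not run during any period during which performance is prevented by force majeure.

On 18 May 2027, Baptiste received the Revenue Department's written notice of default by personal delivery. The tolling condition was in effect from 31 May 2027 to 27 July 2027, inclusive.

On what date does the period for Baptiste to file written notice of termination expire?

3 months after 18 May 2027 is August 18, 2027.
Service was not by mail, so no mail extension applies.
From May 31, 2027 through July 27, 2027 inclusive is 58 days; tolling adds 58 days: August 18, 2027 + 58 days = October 15, 2027.

October 15, 2027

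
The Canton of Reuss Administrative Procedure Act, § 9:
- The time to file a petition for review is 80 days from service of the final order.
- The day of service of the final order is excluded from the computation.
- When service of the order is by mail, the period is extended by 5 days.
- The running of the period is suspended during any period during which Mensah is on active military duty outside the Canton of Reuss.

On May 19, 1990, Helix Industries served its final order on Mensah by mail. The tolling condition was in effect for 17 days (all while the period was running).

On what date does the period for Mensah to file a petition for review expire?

80 days after May 19, 1990 is August 7, 1990.
Service was by mail, adding 5 days: August 7, 1990 + 5 days = August 12, 1990.
Tolling adds 17 days: August 12, 1990 + 17 days = August 29, 1990.

August 29, 1990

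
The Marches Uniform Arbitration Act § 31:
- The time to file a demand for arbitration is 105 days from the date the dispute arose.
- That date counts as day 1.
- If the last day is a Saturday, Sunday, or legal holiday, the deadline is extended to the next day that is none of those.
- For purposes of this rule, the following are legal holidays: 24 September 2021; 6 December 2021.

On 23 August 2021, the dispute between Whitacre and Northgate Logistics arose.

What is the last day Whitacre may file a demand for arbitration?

December 7, 2021

Counting 23 August 2021 as day 1, day 105 is December 5, 2021.
December 5, 2021 is Sunday; December 6, 2021 is a listed holiday. The next qualifying day is December 7, 2021.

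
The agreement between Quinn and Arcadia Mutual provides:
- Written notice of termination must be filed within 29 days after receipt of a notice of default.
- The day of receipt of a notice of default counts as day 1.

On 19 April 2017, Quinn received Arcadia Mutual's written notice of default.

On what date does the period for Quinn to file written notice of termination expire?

May 17, 2017

Counting 19 April 2017 as day 1, day 29 is May 17, 2017.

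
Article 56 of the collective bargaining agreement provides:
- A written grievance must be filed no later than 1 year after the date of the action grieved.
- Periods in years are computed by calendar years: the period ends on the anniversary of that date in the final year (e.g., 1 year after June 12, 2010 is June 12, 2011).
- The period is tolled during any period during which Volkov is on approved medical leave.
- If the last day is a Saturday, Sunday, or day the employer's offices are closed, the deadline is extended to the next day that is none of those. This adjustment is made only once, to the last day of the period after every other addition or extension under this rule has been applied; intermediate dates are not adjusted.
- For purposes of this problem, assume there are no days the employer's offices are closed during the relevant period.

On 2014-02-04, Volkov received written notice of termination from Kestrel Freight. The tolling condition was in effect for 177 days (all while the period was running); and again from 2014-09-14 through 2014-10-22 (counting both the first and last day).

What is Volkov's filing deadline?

September 8, 2015

1 year after 2014-02-04 is February 4, 2015.
Tolling adds 177 days: February 4, 2015 + 177 days = July 31, 2015.
From September 14, 2014 through October 22, 2014 inclusive is 39 days; tolling adds 39 days: July 31, 2015 + 39 days = September 8, 2015.
September 8, 2015 is a Tuesday and not a day the employer's offices are closed, so no extension applies.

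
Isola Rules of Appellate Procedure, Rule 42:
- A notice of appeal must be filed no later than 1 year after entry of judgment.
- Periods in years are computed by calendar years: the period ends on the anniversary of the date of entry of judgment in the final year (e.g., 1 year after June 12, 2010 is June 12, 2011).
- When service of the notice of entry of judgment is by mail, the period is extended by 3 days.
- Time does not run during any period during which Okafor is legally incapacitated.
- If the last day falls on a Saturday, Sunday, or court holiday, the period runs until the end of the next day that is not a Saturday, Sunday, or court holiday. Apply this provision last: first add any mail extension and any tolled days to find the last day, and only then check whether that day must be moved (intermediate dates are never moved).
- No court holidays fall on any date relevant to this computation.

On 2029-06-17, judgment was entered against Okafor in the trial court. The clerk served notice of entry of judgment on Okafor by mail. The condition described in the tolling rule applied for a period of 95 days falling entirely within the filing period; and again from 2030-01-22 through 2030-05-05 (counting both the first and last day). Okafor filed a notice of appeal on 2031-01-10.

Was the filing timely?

No

1 year after 2029-06-17 is June 17, 2030.
Service was by mail, adding 3 days: June 17, 2030 + 3 days = June 20, 2030.
Tolling adds 95 days: June 20, 2030 + 95 days = September 23, 2030.
From January 22, 2030 through May 5, 2030 inclusive is 104 days; tolling adds 104 days: September 23, 2030 + 104 days = January 5, 2031.
January 5, 2031 is Sunday. The next qualifying day is January 6, 2031.
The deadline is January 6, 2031; the filing on January 10, 2031 is after that date.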